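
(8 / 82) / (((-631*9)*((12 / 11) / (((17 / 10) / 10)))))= -187 / 69851700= -0.00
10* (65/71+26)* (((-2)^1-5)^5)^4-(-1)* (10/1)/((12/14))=4574490626842096019815/213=21476481816160075210.40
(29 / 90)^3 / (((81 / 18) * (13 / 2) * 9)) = 24389 / 191909250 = 0.00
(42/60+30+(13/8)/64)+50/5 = 104257/2560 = 40.73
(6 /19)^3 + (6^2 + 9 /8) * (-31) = -63149085 /54872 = -1150.84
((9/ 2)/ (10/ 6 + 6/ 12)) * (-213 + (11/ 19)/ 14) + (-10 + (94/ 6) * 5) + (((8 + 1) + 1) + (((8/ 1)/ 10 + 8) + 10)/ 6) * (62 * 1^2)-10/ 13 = 7599509/ 17290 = 439.53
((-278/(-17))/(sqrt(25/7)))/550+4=139 * sqrt(7)/23375+4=4.02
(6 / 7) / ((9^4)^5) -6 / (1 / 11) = -1872280480694767035352 / 28367886071132833869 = -66.00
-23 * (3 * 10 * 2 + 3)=-1449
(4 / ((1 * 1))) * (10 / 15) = 8 / 3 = 2.67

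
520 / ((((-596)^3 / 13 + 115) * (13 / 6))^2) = 18720 / 44819955891832081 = 0.00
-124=-124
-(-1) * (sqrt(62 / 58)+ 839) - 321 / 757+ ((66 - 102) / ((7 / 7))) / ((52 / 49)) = sqrt(899) / 29+ 7918589 / 9841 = 805.69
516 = 516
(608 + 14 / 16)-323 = 2287 / 8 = 285.88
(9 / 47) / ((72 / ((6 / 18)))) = 1 / 1128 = 0.00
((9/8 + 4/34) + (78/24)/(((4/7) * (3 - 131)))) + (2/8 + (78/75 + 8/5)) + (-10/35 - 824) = -4997299333/6092800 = -820.20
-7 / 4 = -1.75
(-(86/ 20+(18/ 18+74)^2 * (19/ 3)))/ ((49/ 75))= -763485/ 14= -54534.64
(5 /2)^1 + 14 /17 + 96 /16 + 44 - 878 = -28039 /34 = -824.68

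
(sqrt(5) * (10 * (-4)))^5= -2560000000 * sqrt(5)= -5724334022.40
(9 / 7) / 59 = 9 / 413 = 0.02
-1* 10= -10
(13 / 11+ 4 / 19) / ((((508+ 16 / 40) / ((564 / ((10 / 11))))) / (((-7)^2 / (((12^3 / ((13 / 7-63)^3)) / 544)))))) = -3038224244128 / 507129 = -5991028.41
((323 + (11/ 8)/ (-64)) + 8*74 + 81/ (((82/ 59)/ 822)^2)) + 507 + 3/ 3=24387341367237/ 860672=28335232.66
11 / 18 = 0.61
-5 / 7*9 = -45 / 7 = -6.43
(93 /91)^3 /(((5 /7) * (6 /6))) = 804357 /538265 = 1.49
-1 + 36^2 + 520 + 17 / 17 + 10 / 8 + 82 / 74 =269117 / 148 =1818.36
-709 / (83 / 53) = -37577 / 83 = -452.73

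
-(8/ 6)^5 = -1024/ 243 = -4.21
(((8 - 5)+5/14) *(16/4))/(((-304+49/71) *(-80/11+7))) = 73414/452235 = 0.16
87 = 87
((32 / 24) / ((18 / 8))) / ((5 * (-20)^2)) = 1 / 3375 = 0.00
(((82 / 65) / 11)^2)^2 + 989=989.00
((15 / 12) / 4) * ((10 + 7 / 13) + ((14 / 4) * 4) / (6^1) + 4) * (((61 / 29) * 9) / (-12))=-100345 / 12064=-8.32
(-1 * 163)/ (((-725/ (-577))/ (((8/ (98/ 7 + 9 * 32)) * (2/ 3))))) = -752408/ 328425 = -2.29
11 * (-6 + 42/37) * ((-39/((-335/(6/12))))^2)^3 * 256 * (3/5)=-16721070352272/52296252191453125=-0.00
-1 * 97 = -97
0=0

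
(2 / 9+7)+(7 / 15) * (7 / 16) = 7.43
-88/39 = -2.26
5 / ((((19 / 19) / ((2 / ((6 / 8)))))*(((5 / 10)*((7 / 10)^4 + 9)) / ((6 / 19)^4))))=345600000 / 12041790721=0.03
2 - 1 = 1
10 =10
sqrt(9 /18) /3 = sqrt(2) /6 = 0.24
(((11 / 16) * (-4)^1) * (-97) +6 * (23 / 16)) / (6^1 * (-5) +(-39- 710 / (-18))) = -19827 / 2128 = -9.32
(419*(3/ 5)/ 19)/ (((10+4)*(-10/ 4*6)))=-419/ 6650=-0.06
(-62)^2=3844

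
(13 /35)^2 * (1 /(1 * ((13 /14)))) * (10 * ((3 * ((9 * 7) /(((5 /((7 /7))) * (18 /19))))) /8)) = 741 /100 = 7.41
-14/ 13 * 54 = -756/ 13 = -58.15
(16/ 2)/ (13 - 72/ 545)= 4360/ 7013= 0.62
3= 3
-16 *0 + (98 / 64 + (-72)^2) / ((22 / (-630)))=-52270155 / 352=-148494.76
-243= -243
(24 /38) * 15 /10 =18 /19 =0.95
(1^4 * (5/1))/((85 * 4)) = 1/68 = 0.01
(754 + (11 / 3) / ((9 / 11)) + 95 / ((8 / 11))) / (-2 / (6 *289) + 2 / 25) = 1387539575 / 123048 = 11276.41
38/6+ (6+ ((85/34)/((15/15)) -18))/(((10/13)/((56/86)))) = -1102/645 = -1.71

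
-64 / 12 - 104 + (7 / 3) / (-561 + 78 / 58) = -5323643 / 48690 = -109.34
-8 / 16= -1 / 2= -0.50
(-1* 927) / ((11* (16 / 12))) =-2781 / 44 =-63.20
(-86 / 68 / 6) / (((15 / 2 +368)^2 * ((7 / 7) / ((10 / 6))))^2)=-4300 / 146006581752459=-0.00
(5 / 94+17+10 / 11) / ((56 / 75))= 1392975 / 57904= 24.06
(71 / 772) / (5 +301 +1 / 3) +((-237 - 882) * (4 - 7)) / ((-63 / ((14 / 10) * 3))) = -793893627 / 3547340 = -223.80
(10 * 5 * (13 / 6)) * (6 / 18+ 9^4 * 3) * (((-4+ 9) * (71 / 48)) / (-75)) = -136257875 / 648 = -210274.50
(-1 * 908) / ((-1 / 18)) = 16344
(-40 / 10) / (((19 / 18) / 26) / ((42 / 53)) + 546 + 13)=-78624 / 10988711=-0.01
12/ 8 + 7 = 17/ 2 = 8.50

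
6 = 6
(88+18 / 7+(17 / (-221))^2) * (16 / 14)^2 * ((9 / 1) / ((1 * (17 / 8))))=493761024 / 985439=501.06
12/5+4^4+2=1302/5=260.40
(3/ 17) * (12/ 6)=6/ 17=0.35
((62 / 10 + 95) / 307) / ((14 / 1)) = 253 / 10745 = 0.02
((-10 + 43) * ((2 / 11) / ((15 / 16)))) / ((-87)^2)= 32 / 37845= 0.00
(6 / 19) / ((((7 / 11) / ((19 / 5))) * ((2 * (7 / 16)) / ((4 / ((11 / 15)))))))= 576 / 49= 11.76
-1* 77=-77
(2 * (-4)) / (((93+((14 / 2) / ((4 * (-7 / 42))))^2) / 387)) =-4128 / 271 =-15.23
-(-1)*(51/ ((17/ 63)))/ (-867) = -63/ 289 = -0.22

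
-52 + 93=41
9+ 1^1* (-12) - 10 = -13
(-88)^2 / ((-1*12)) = -1936 / 3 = -645.33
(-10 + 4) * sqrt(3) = -6 * sqrt(3) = -10.39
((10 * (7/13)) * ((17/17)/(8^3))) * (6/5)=21/1664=0.01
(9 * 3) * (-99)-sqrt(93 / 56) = -2673-sqrt(1302) / 28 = -2674.29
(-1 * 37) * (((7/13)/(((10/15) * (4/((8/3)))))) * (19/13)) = -4921/169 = -29.12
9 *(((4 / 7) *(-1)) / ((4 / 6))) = -54 / 7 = -7.71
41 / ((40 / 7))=287 / 40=7.18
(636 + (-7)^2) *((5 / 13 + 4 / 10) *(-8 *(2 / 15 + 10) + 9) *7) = -17623543 / 65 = -271131.43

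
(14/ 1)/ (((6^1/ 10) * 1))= 70/ 3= 23.33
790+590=1380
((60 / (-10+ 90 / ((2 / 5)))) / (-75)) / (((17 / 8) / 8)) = -256 / 18275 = -0.01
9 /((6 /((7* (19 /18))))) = 133 /12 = 11.08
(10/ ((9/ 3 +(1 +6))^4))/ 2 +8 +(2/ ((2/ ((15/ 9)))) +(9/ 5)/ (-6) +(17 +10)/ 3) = 110203/ 6000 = 18.37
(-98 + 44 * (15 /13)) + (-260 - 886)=-15512 /13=-1193.23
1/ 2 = 0.50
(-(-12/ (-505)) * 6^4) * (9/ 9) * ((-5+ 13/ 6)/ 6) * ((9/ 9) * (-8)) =-116.34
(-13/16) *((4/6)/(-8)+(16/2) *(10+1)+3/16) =-54977/768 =-71.58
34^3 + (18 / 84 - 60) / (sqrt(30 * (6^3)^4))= 39304 - 31 * sqrt(30) / 725760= 39304.00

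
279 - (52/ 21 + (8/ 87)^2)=14650613/ 52983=276.52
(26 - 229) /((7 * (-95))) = 29 /95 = 0.31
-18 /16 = -1.12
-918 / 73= -12.58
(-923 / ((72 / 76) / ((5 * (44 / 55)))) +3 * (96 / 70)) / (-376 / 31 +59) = -38015114 / 457695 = -83.06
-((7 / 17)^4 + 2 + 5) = -587048 / 83521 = -7.03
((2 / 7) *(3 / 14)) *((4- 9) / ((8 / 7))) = -15 / 56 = -0.27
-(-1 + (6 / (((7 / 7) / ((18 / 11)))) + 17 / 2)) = -381 / 22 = -17.32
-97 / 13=-7.46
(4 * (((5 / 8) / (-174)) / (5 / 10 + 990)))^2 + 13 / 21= 73551495133 / 118813953636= 0.62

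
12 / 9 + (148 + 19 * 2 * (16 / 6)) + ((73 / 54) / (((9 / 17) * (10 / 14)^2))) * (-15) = 142231 / 810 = 175.59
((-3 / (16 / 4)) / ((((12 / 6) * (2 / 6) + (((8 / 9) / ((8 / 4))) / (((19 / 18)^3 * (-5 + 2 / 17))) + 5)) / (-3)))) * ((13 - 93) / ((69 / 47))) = -21.94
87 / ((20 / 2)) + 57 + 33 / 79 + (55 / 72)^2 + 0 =136582811 / 2047680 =66.70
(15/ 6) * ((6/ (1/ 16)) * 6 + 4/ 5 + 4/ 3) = 4336/ 3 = 1445.33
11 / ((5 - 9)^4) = 11 / 256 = 0.04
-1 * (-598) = 598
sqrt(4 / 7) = 2 * sqrt(7) / 7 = 0.76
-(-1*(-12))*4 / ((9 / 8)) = -128 / 3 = -42.67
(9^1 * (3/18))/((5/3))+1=19/10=1.90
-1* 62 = -62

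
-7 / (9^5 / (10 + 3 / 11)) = -791 / 649539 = -0.00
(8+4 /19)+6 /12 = 331 /38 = 8.71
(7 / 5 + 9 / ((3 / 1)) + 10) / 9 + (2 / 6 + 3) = 74 / 15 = 4.93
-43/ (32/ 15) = -645/ 32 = -20.16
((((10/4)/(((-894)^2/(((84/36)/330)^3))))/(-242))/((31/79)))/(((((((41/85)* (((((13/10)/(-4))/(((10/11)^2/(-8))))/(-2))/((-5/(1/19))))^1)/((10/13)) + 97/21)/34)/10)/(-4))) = 6509546181250/1902987010038687582241683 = 0.00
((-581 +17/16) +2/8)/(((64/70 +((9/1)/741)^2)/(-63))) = 1247717937375/31241648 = 39937.65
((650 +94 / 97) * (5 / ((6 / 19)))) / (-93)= -333260 / 3007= -110.83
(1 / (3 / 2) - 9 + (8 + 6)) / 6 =17 / 18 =0.94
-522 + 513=-9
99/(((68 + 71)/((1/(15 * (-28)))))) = -33/19460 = -0.00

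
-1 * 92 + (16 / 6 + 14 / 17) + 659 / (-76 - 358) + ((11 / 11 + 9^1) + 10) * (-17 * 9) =-69722725 / 22134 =-3150.03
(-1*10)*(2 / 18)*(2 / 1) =-2.22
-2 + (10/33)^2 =-2078/1089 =-1.91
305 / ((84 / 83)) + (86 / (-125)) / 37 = 117074651 / 388500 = 301.35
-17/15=-1.13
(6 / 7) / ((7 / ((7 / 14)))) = 3 / 49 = 0.06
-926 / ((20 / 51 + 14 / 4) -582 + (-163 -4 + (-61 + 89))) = 94452 / 73145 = 1.29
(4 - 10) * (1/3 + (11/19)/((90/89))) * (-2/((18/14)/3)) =21686/855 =25.36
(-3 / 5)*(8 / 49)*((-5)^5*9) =135000 / 49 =2755.10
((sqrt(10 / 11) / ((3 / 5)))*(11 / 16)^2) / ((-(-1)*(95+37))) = 0.01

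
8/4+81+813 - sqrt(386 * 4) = 896 - 2 * sqrt(386) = 856.71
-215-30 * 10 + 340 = -175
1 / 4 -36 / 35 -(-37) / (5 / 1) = 927 / 140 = 6.62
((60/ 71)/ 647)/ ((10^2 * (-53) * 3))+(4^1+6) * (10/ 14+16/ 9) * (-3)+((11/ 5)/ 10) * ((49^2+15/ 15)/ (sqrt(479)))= -19112088871/ 255639405+13211 * sqrt(479)/ 11975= -50.62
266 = 266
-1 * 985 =-985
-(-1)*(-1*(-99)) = 99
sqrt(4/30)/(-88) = -sqrt(30)/1320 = -0.00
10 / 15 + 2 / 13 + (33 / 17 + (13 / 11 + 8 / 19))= 604784 / 138567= 4.36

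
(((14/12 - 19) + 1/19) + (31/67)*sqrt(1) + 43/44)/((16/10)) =-13729165/1344288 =-10.21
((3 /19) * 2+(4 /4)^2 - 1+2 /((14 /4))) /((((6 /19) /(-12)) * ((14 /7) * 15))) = -118 /105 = -1.12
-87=-87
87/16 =5.44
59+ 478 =537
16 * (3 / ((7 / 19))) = 912 / 7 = 130.29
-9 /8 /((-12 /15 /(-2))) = -45 /16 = -2.81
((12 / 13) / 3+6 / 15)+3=241 / 65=3.71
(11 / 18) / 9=11 / 162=0.07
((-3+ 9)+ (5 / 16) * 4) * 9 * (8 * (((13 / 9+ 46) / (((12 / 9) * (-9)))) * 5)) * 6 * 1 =-61915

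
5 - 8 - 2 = -5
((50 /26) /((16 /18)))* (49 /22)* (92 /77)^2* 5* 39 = 1785375 /1331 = 1341.38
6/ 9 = 2/ 3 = 0.67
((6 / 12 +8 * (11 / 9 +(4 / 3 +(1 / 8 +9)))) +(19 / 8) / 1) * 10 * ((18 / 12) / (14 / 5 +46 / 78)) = 2253875 / 5288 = 426.22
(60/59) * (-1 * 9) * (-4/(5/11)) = 4752/59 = 80.54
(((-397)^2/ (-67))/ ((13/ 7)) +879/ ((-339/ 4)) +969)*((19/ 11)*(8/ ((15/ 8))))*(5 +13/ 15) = -294930040832/ 22145175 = -13318.03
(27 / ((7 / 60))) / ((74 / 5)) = 15.64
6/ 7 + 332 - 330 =20/ 7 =2.86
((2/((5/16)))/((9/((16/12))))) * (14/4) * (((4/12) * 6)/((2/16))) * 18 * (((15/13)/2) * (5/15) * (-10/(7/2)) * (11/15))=-385.09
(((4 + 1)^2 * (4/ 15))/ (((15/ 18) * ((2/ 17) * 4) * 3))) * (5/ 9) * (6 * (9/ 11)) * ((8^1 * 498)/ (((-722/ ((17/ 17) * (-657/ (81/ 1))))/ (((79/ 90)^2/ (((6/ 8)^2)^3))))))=10532318789632/ 3517253685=2994.47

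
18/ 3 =6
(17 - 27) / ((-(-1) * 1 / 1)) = -10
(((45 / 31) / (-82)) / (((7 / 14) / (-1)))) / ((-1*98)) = -45 / 124558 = -0.00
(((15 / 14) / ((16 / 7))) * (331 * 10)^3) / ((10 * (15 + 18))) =4533086375 / 88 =51512345.17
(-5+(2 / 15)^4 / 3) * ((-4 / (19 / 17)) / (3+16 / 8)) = 51636412 / 14428125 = 3.58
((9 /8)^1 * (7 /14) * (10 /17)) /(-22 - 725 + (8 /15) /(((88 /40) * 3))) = -891 /2011304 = -0.00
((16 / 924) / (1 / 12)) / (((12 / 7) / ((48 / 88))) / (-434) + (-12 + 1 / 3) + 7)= -10416 / 234289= -0.04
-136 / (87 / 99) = -4488 / 29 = -154.76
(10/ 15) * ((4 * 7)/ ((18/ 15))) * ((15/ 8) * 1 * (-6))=-175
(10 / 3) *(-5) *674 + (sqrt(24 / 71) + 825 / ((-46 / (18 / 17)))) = -13198975 / 1173 + 2 *sqrt(426) / 71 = -11251.74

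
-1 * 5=-5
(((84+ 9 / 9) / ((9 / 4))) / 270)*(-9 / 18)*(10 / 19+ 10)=-3400 / 4617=-0.74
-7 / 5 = -1.40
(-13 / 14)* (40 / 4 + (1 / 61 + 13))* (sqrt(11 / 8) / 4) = -4563* sqrt(22) / 3416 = -6.27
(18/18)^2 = 1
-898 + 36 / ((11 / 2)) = -9806 / 11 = -891.45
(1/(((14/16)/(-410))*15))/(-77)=656/1617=0.41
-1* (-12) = 12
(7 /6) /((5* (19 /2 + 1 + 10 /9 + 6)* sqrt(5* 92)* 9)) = 7* sqrt(115) /1093650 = 0.00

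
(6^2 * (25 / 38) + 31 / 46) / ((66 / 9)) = 63867 / 19228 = 3.32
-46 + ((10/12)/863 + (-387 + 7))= -2205823/5178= -426.00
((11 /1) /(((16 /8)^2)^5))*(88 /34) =121 /4352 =0.03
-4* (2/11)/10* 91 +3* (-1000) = -165364/55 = -3006.62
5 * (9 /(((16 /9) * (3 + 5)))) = 405 /128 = 3.16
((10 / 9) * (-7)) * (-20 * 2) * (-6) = -5600 / 3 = -1866.67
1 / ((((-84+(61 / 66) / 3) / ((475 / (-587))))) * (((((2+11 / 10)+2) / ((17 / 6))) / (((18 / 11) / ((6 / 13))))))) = 185250 / 9727177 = 0.02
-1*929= -929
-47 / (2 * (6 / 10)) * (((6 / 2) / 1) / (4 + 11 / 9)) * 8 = -180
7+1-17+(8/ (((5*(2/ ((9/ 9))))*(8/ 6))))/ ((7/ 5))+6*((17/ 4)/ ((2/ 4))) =297/ 7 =42.43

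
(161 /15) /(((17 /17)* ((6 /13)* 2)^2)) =27209 /2160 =12.60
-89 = -89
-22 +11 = -11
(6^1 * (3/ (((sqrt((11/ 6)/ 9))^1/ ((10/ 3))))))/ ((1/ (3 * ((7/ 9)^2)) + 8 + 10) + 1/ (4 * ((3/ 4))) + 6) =5.34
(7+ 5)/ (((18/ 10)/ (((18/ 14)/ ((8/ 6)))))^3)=10125/ 5488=1.84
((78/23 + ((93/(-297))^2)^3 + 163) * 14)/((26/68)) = 1715058913506930040/281502564670899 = 6092.52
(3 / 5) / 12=1 / 20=0.05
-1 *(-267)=267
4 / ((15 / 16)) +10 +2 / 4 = 443 / 30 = 14.77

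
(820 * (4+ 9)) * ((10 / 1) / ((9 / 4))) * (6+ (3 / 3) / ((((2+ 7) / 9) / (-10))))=-1705600 / 9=-189511.11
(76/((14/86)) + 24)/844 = 859/1477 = 0.58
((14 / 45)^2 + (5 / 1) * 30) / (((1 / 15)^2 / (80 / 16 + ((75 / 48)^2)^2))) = 36387655255 / 98304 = 370154.37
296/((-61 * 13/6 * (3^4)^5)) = -0.00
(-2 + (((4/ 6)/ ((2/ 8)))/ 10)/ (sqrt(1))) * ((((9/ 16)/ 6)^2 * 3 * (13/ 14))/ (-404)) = 1521/ 14479360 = 0.00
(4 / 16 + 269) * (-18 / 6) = -3231 / 4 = -807.75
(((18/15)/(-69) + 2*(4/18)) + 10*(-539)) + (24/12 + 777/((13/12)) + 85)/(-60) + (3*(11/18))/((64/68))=-2325466993/430560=-5401.03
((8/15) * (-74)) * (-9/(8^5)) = 111/10240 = 0.01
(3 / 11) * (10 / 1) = 2.73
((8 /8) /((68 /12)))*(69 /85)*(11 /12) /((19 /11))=8349 /109820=0.08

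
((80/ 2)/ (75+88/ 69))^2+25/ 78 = 1286652025/ 2160535182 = 0.60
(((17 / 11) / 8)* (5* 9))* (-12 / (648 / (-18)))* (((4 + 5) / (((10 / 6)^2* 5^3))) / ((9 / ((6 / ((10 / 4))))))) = 1377 / 68750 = 0.02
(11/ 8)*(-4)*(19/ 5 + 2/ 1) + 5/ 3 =-907/ 30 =-30.23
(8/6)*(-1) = -4/3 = -1.33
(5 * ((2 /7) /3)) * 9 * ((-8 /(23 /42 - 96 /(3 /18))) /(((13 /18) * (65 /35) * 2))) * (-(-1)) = 90720 /4084561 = 0.02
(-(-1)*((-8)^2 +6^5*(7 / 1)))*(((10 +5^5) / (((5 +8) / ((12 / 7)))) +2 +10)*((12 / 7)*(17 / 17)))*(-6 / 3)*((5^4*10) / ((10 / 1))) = -2434210560000 / 49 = -49677766530.61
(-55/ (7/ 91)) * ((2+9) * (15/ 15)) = -7865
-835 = -835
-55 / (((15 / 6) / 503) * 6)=-5533 / 3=-1844.33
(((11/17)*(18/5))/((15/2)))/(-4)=-33/425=-0.08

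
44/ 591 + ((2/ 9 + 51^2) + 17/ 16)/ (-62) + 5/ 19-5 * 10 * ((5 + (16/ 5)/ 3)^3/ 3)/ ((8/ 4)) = -2860661111371/ 1503787680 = -1902.30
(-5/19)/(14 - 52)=0.01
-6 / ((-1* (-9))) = -2 / 3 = -0.67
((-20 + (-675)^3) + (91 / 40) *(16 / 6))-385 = -4613209109 / 15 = -307547273.93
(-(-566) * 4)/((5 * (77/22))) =4528/35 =129.37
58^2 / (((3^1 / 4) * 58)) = 232 / 3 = 77.33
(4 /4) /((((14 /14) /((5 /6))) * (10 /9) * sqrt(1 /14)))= 3 * sqrt(14) /4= 2.81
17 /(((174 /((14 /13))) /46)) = 5474 /1131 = 4.84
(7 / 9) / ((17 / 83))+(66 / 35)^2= 1378193 / 187425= 7.35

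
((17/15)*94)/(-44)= -799/330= -2.42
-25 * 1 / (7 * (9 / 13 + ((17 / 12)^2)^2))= -6739200 / 8906779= -0.76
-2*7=-14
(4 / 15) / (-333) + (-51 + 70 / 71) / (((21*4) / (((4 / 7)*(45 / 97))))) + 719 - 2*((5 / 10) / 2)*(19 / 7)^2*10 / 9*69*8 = -2596672985612 / 1685627685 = -1540.48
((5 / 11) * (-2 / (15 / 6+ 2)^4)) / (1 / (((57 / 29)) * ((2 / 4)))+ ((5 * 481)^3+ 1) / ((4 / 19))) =-1216 / 36242251266233133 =-0.00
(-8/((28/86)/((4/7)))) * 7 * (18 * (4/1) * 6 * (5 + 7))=-3566592/7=-509513.14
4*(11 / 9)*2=88 / 9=9.78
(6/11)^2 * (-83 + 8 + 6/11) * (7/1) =-206388/1331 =-155.06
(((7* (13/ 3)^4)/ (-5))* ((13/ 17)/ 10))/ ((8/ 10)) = -2599051/ 55080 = -47.19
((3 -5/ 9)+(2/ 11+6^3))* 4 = 86576/ 99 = 874.51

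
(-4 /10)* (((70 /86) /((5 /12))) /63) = -0.01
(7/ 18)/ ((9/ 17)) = 119/ 162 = 0.73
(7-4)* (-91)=-273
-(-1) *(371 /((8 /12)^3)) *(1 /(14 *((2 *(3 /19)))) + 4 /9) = 26871 /32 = 839.72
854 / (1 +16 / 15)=12810 / 31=413.23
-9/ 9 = -1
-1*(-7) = 7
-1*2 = -2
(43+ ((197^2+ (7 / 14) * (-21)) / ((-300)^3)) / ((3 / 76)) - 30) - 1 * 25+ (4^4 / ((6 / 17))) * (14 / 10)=40638925657 / 40500000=1003.43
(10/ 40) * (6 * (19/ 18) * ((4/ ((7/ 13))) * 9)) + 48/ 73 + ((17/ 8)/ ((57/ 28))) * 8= 3345689/ 29127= 114.87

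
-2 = -2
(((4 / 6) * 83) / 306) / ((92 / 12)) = 83 / 3519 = 0.02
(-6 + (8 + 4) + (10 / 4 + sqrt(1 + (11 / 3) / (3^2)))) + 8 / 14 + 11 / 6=sqrt(114) / 9 + 229 / 21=12.09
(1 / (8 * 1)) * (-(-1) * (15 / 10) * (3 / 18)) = 1 / 32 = 0.03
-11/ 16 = -0.69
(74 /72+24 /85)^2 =16072081 /9363600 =1.72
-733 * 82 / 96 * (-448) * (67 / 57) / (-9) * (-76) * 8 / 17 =1804141696 / 1377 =1310197.31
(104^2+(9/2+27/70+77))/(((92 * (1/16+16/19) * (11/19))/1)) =550779144/2435125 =226.18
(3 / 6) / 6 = 1 / 12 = 0.08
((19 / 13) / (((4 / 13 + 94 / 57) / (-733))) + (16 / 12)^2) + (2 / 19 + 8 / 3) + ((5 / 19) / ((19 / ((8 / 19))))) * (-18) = -48606627209 / 89509950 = -543.03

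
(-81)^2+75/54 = 118123/18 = 6562.39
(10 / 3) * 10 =100 / 3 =33.33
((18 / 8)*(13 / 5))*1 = 117 / 20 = 5.85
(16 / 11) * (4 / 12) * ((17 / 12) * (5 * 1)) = 340 / 99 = 3.43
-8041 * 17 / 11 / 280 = -12427 / 280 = -44.38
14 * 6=84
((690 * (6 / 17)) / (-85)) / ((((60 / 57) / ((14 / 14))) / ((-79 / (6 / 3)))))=310707 / 2890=107.51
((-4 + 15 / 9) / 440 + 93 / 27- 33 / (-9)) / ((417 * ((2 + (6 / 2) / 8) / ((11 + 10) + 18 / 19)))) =1481 / 9405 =0.16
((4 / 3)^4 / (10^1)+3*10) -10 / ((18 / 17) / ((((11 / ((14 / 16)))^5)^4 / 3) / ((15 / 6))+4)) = -395570247554766839847867295380092486816782 / 32315867850532860405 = -12240743444810325040933.86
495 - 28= 467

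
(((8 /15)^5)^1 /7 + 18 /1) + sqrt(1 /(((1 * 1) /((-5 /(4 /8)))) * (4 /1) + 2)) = sqrt(10) /4 + 95714018 /5315625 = 18.80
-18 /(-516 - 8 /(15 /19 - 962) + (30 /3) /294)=6903414 /197881631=0.03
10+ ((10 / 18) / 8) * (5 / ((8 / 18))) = 345 / 32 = 10.78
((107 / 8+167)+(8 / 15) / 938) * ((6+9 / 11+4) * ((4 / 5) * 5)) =15688739 / 2010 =7805.34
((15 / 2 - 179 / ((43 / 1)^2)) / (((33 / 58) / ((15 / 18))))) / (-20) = -793933 / 1464408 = -0.54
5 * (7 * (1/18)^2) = 0.11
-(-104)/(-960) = -13/120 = -0.11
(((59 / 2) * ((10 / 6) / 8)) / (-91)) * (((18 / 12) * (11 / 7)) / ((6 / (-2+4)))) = -3245 / 61152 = -0.05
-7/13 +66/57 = 0.62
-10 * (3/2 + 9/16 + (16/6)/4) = -655/24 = -27.29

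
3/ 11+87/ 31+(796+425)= 417411/ 341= 1224.08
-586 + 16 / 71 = -41590 / 71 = -585.77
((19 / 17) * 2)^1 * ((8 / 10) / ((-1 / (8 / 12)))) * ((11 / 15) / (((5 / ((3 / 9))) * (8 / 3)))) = -418 / 19125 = -0.02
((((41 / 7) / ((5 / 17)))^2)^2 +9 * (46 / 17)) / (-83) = -4012797794927 / 2117381875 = -1895.17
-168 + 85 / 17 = -163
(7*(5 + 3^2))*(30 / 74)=1470 / 37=39.73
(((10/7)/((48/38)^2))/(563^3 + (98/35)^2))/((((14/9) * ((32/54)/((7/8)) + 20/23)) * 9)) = 54625/235774088960256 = 0.00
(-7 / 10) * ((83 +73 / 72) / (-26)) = 42343 / 18720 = 2.26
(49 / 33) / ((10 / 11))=49 / 30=1.63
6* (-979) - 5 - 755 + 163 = -6471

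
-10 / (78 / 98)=-490 / 39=-12.56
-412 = -412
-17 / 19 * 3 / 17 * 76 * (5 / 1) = -60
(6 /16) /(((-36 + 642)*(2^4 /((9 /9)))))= 0.00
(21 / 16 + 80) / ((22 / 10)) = 6505 / 176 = 36.96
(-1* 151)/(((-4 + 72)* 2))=-151/136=-1.11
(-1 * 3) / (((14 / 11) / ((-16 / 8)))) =33 / 7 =4.71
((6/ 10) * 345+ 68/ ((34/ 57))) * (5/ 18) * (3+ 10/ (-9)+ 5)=16585/ 27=614.26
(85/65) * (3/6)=17/26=0.65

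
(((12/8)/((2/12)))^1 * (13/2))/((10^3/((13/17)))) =1521/34000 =0.04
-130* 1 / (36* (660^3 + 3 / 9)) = -65 / 5174928006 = -0.00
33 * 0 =0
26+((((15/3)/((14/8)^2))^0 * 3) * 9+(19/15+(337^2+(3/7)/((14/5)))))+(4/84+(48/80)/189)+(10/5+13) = 113638.47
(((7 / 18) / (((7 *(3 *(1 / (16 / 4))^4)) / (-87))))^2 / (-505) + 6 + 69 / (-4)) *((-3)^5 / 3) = 56956501 / 2020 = 28196.29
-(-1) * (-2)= -2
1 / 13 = 0.08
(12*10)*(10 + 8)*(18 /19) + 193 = 42547 /19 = 2239.32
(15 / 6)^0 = 1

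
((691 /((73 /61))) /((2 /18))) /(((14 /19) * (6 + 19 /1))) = 7207821 /25550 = 282.11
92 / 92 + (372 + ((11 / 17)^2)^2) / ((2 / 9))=279927119 / 167042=1675.79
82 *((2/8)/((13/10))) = 205/13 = 15.77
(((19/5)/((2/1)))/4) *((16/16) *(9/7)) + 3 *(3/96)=789/1120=0.70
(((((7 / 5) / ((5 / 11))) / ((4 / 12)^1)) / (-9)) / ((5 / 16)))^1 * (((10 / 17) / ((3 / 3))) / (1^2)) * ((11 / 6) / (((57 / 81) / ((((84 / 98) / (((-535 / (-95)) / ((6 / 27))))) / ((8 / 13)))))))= -12584 / 45475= -0.28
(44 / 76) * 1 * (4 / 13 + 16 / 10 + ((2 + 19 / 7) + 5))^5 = 45483085362374606848 / 370519086153125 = 122755.04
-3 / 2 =-1.50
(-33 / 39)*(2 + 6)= -6.77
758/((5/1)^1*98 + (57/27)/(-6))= 40932/26441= 1.55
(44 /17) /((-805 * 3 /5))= -44 /8211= -0.01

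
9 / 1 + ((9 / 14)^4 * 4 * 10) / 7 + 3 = 436173 / 33614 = 12.98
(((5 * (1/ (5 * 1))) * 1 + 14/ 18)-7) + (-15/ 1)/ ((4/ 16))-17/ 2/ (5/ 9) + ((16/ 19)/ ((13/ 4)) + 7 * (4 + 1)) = -1006199/ 22230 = -45.26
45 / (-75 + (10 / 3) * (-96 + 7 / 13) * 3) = -117 / 2677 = -0.04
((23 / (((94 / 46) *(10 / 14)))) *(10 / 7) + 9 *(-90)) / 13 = -37012 / 611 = -60.58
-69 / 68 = -1.01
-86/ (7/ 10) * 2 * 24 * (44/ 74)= -908160/ 259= -3506.41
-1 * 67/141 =-67/141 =-0.48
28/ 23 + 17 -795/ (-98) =59347/ 2254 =26.33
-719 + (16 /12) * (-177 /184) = -720.28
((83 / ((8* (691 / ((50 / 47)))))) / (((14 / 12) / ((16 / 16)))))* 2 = 6225 / 227339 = 0.03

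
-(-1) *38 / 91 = 38 / 91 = 0.42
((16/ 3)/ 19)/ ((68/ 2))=8/ 969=0.01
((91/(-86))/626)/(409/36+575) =-819/284106031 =-0.00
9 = 9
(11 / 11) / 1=1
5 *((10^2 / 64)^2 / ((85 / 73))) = 45625 / 4352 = 10.48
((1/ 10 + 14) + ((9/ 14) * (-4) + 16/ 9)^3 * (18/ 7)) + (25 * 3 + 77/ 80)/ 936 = 4173254593/ 323616384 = 12.90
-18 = -18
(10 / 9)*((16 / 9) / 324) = 40 / 6561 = 0.01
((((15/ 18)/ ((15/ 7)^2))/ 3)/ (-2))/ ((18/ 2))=-49/ 14580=-0.00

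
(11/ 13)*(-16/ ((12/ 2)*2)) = -44/ 39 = -1.13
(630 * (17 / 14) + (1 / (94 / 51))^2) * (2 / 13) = 6762141 / 57434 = 117.74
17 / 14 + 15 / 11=397 / 154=2.58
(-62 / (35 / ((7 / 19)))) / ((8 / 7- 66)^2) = -1519 / 9790510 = -0.00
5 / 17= 0.29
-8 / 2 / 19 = -0.21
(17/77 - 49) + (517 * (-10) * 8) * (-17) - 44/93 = 5034689624/7161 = 703070.75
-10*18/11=-180/11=-16.36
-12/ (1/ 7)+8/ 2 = -80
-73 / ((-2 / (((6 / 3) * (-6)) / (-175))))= 438 / 175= 2.50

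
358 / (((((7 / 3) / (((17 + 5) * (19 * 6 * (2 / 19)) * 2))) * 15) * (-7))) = -189024 / 245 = -771.53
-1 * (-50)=50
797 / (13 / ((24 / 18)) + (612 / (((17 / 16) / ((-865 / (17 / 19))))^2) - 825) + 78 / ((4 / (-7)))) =15662644 / 9957287766609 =0.00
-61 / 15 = -4.07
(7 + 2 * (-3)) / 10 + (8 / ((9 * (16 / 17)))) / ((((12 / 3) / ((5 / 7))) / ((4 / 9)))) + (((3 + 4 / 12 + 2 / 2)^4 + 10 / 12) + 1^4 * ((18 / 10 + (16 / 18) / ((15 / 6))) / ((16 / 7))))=5360891 / 15120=354.56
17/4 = 4.25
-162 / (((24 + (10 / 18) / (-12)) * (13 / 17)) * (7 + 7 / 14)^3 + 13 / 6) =-264384 / 12615161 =-0.02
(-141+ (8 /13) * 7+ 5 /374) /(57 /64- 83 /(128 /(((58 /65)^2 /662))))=-285948549900 /1861661483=-153.60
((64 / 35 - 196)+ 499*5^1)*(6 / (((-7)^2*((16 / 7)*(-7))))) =-241587 / 13720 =-17.61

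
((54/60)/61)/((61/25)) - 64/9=-475883/66978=-7.11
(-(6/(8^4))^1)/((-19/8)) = 3/4864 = 0.00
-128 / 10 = -64 / 5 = -12.80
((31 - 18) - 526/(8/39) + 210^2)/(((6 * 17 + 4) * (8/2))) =166195/1696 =97.99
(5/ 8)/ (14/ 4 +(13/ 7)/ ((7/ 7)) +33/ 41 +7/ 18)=12915/ 135368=0.10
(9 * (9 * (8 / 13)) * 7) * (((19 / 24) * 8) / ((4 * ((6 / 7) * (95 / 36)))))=244.25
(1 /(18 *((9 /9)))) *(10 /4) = 5 /36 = 0.14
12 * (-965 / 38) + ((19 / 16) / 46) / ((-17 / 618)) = -36333789 / 118864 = -305.68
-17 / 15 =-1.13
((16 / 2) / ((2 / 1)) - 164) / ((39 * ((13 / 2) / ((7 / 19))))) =-2240 / 9633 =-0.23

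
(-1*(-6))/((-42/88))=-88/7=-12.57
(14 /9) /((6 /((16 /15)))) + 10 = 10.28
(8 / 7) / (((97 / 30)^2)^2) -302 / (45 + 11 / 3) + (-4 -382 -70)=-20908992251547 / 45238462591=-462.20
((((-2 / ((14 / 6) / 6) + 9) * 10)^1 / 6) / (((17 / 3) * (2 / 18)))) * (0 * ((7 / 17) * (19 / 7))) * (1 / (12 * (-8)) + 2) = 0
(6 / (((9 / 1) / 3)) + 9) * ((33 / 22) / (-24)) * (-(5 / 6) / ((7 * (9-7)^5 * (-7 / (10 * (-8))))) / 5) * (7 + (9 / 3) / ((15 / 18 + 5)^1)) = 2893 / 65856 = 0.04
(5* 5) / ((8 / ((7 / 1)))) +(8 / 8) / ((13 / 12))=22.80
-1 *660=-660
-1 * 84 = -84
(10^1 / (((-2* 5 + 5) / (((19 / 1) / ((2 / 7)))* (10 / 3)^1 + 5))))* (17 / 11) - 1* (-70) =-20810 / 33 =-630.61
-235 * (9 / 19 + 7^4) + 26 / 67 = -564345.93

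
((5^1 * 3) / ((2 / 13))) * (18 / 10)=351 / 2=175.50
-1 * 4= -4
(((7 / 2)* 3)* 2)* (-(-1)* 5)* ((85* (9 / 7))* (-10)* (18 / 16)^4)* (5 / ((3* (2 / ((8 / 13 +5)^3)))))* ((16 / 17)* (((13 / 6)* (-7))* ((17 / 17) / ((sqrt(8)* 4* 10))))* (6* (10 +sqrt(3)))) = 20099681728875* sqrt(2)* (sqrt(3) +10) / 1384448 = 240880400.88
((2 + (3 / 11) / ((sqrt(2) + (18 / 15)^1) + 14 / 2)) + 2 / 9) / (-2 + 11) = 0.25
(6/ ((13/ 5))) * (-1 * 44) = -1320/ 13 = -101.54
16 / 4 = 4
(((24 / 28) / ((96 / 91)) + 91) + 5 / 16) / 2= 737 / 16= 46.06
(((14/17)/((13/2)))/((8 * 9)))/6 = 7/23868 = 0.00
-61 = -61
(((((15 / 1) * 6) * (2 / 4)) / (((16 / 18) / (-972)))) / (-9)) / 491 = 11.14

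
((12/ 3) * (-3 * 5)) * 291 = -17460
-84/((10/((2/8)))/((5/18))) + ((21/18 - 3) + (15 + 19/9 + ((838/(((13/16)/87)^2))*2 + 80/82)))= 4793350608065/249444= 19216139.13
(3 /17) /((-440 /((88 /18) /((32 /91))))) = -91 /16320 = -0.01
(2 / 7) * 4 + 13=99 / 7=14.14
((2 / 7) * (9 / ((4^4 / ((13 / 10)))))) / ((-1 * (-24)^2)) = -13 / 573440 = -0.00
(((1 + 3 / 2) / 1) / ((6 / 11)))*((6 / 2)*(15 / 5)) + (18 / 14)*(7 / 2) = 183 / 4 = 45.75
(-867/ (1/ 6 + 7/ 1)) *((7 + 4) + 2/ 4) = -59823/ 43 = -1391.23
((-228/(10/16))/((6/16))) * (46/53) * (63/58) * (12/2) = -42287616/7685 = -5502.62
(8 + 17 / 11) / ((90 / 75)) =175 / 22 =7.95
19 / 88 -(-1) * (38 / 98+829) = 3577251 / 4312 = 829.60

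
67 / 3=22.33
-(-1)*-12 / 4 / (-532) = 3 / 532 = 0.01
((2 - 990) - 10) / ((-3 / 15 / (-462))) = -2305380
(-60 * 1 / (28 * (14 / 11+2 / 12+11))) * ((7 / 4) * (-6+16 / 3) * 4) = 660 / 821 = 0.80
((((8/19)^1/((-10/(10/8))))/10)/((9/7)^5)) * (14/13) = -117649/72925515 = -0.00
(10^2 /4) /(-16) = -25 /16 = -1.56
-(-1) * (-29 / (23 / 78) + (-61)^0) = -2239 / 23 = -97.35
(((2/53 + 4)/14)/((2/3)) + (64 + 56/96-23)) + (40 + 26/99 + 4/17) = 206084327/2497572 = 82.51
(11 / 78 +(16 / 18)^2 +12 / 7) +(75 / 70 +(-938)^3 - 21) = -825293689.28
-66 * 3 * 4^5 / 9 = -22528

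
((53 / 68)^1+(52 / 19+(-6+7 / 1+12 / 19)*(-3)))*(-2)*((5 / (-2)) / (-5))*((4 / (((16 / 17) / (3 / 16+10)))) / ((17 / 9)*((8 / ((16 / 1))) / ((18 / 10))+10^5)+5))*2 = 1808811 / 2862360640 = 0.00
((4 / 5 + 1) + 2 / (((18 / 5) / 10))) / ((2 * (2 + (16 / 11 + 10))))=3641 / 13320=0.27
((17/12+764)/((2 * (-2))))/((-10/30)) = 9185/16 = 574.06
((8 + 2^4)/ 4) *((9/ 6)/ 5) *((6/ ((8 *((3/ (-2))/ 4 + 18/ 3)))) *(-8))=-48/ 25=-1.92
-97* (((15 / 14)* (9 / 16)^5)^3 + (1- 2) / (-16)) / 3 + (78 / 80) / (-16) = -99125889802619528927731 / 47454249129617821532160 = -2.09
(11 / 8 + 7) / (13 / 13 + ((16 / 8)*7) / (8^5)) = 137216 / 16391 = 8.37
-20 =-20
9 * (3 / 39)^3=9 / 2197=0.00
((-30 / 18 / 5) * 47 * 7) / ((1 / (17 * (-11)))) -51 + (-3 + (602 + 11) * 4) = 68717 / 3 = 22905.67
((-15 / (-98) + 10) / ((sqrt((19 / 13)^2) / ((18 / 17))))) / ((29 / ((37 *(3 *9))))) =116298585 / 458983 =253.38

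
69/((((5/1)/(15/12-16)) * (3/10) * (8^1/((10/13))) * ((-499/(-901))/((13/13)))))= -6113285/51896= -117.80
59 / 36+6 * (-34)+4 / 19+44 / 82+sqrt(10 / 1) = -5654063 / 28044+sqrt(10) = -198.45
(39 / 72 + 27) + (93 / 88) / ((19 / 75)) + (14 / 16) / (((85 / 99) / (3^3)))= 25253087 / 426360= 59.23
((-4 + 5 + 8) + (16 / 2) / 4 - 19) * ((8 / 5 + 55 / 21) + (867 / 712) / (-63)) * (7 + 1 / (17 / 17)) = -119608 / 445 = -268.78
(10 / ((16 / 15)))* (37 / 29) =2775 / 232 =11.96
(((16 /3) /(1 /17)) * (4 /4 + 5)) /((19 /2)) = 1088 /19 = 57.26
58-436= -378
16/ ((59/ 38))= 608/ 59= 10.31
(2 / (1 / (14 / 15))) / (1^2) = 28 / 15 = 1.87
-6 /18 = -1 /3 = -0.33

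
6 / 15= 2 / 5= 0.40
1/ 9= 0.11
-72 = -72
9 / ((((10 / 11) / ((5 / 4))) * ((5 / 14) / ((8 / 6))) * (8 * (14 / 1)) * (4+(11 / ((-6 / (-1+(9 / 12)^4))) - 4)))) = 288 / 875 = 0.33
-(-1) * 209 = 209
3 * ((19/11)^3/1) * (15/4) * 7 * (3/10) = 121.75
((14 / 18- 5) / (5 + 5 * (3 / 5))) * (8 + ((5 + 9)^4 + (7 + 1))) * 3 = -182552 / 3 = -60850.67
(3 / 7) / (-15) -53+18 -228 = -9206 / 35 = -263.03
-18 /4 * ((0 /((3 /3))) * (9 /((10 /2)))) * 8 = 0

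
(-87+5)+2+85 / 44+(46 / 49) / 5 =-839551 / 10780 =-77.88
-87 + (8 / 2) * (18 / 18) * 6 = -63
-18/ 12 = -3/ 2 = -1.50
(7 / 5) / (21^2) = 1 / 315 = 0.00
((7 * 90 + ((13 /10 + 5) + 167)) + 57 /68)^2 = 74751387649 /115600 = 646638.30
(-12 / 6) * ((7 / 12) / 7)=-1 / 6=-0.17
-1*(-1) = 1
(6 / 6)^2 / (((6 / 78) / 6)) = 78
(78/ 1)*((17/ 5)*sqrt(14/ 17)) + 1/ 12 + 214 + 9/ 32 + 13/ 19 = 392249/ 1824 + 78*sqrt(238)/ 5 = 455.71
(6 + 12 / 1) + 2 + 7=27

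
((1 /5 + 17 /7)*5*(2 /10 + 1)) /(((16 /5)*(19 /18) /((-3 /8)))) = -1863 /1064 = -1.75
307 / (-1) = -307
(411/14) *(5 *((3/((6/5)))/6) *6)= 366.96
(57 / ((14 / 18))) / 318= 0.23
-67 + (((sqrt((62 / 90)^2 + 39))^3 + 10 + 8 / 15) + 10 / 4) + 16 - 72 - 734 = -25319 / 30 + 639488*sqrt(1249) / 91125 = -595.95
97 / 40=2.42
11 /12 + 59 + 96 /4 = 1007 /12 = 83.92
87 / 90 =29 / 30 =0.97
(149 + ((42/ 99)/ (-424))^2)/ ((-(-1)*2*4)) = 7292658433/ 391552128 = 18.63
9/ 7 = 1.29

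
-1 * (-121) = 121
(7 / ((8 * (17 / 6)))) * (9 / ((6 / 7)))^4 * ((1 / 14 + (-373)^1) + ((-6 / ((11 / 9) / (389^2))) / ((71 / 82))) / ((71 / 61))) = -334027936211760189 / 120661376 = -2768308694.01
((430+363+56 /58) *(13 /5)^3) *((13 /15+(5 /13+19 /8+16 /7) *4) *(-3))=-8943747189 /10150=-881157.36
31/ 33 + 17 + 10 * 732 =242152/ 33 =7337.94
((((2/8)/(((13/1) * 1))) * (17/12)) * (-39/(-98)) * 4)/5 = 17/1960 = 0.01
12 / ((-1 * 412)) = -3 / 103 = -0.03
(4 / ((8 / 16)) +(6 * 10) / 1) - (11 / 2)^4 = -13553 / 16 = -847.06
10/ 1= 10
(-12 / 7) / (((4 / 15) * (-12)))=15 / 28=0.54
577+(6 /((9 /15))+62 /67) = 39391 /67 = 587.93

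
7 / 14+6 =13 / 2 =6.50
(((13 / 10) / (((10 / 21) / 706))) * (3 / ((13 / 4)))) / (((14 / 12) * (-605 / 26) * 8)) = -8.19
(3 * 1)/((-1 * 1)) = -3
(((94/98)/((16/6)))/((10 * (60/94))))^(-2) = 1536640000/4879681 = 314.91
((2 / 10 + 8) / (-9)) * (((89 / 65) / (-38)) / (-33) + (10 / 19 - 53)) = 175358681 / 3667950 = 47.81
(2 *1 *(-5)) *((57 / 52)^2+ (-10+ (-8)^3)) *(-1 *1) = -7041195 / 1352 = -5207.98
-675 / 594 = -25 / 22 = -1.14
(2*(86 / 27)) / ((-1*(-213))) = 172 / 5751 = 0.03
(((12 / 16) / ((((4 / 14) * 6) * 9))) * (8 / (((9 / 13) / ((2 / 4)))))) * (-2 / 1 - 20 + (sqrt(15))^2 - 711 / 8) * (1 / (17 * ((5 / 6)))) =-69797 / 36720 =-1.90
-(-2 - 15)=17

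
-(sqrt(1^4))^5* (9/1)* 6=-54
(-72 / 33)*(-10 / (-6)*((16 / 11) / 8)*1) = -80 / 121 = -0.66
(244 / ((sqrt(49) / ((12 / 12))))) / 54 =122 / 189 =0.65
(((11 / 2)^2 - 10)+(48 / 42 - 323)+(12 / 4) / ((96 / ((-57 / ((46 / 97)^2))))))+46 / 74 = -5417410955 / 17537408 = -308.91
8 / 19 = 0.42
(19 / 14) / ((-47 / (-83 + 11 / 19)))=783 / 329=2.38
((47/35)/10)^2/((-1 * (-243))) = 2209/29767500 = 0.00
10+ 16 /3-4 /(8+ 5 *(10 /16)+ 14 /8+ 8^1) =7586 /501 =15.14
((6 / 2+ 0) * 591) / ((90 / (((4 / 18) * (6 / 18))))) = 197 / 135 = 1.46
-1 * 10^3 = -1000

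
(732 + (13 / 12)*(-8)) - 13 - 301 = 1228 / 3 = 409.33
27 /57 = 9 /19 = 0.47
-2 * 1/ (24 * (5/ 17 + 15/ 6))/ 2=-17/ 1140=-0.01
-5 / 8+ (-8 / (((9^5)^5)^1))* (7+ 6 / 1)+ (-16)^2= 1466665588854454838857617875 / 5743183901534820710161992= 255.37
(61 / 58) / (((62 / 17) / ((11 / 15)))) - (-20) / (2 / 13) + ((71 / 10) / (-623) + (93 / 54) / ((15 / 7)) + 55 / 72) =79704045727 / 604883160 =131.77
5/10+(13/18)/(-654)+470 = 5538713/11772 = 470.50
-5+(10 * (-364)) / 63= -565 / 9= -62.78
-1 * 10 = -10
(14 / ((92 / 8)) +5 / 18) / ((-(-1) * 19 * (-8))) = -619 / 62928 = -0.01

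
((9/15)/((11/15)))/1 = 0.82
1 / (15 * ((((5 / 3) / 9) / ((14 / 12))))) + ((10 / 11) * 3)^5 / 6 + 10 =35.57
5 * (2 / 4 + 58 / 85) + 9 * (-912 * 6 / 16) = -104451 / 34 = -3072.09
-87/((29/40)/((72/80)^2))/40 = -243/100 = -2.43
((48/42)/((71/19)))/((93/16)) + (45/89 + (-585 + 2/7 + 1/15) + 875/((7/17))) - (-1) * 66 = 1573880568/979445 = 1606.91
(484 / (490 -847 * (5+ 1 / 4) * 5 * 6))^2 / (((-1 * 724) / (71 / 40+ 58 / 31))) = -132383922 / 1982448518684375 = -0.00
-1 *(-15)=15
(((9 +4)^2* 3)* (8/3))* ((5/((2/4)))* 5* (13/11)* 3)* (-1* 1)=-2636400/11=-239672.73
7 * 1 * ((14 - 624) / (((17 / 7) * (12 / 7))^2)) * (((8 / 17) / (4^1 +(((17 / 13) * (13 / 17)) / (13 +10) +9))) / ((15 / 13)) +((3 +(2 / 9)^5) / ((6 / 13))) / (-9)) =4800832587943301 / 28198472036400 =170.25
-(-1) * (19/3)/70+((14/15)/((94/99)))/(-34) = 1033/16779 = 0.06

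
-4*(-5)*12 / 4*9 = 540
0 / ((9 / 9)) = 0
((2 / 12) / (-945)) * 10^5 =-10000 / 567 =-17.64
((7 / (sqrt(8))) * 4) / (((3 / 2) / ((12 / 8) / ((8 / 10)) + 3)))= 32.17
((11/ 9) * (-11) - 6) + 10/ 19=-18.92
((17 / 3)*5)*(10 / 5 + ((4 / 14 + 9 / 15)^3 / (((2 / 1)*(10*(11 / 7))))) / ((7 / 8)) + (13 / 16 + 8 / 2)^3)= 18634102704449 / 5795328000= 3215.37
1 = 1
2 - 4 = -2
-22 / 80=-0.28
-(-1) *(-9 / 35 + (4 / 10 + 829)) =5804 / 7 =829.14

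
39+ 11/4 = 167/4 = 41.75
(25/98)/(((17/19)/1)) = 475/1666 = 0.29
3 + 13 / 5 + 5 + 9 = 19.60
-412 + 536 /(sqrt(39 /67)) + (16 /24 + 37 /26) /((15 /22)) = 293.60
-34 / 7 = -4.86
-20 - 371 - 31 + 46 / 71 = -29916 / 71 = -421.35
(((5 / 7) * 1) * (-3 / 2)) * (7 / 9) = -5 / 6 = -0.83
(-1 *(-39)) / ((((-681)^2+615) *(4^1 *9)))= 13 / 5572512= 0.00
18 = 18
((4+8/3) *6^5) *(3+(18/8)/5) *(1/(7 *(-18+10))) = -22356/7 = -3193.71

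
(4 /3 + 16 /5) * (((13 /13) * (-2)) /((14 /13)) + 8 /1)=2924 /105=27.85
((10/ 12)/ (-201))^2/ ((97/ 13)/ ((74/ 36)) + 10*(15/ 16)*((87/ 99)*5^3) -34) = 264550/ 15382522741689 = 0.00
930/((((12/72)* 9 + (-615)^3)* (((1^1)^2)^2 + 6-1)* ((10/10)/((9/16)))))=-465/1240577992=-0.00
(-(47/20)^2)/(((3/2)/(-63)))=46389/200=231.94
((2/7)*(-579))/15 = -386/35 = -11.03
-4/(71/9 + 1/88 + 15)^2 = -2509056/328950769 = -0.01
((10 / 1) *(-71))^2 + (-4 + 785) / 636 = 320608381 / 636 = 504101.23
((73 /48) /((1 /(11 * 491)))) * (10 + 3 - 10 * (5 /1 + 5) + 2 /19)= -713755.18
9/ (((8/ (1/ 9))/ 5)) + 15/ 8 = 5/ 2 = 2.50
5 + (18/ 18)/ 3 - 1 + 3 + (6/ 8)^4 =5875/ 768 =7.65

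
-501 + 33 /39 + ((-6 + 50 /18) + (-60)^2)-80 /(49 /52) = 17266225 /5733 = 3011.73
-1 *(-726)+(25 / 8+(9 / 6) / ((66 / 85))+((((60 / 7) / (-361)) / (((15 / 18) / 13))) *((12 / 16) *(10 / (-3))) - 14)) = 159662147 / 222376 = 717.98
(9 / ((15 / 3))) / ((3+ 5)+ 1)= 1 / 5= 0.20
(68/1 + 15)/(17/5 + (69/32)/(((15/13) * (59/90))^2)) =11556920/998161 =11.58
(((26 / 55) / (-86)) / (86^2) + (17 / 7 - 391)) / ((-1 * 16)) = 47576988891 / 1959052480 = 24.29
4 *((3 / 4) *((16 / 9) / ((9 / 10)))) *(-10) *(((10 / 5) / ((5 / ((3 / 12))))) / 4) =-40 / 27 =-1.48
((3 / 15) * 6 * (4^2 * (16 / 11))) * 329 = 505344 / 55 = 9188.07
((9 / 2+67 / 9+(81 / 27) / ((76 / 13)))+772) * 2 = 536569 / 342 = 1568.92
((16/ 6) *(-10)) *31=-826.67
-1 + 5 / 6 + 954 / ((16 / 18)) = 12877 / 12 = 1073.08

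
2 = 2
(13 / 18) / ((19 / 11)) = 143 / 342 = 0.42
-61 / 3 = -20.33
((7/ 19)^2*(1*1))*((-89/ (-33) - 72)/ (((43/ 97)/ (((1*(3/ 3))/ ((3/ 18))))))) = -21740222/ 170753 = -127.32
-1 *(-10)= 10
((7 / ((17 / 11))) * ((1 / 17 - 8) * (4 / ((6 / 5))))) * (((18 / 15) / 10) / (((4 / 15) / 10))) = -155925 / 289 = -539.53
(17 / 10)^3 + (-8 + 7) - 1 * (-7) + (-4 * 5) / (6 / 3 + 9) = 100043 / 11000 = 9.09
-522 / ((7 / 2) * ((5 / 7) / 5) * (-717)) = 1.46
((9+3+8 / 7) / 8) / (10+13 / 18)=207 / 1351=0.15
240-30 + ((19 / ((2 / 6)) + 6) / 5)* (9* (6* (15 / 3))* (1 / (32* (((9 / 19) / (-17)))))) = -57687 / 16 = -3605.44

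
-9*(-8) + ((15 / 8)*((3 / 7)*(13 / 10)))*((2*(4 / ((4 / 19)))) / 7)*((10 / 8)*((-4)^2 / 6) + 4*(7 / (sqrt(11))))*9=47457 / 196 + 20007*sqrt(11) / 154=673.01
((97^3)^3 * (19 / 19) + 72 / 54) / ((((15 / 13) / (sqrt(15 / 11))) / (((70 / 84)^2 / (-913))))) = -148245056437640217575 * sqrt(165) / 3253932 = -585212668420491.53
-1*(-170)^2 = -28900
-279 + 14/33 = -9193/33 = -278.58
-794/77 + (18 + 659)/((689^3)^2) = -84944611394705592505/8237701608806466797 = -10.31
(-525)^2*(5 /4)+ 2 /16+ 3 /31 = 344531.47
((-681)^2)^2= 215074265121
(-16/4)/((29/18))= -72/29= -2.48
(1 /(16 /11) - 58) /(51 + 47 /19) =-17423 /16256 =-1.07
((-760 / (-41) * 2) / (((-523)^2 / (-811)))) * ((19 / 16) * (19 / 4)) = -27813245 / 44858756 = -0.62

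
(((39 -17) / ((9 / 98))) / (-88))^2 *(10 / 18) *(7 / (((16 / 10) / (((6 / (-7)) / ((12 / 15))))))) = -300125 / 15552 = -19.30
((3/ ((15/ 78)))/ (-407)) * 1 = -78/ 2035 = -0.04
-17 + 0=-17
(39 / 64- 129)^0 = 1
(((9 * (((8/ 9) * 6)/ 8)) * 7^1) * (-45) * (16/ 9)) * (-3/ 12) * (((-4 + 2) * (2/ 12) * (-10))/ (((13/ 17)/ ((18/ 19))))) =856800/ 247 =3468.83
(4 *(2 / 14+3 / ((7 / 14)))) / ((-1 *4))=-43 / 7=-6.14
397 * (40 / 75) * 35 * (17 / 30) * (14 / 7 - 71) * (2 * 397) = -3451006664 / 15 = -230067110.93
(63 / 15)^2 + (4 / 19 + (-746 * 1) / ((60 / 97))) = -3386321 / 2850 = -1188.18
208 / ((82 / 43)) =4472 / 41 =109.07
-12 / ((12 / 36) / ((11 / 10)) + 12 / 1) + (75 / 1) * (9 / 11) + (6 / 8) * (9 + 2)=613077 / 8932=68.64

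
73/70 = 1.04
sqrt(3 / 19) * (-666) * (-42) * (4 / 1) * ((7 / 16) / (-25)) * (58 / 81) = -105154 * sqrt(57) / 1425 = -557.12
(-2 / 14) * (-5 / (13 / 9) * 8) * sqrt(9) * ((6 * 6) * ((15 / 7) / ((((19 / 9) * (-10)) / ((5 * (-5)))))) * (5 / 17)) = 65610000 / 205751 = 318.88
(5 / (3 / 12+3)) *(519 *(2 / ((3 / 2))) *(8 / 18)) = 55360 / 117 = 473.16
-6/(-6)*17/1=17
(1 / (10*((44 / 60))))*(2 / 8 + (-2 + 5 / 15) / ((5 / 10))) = -37 / 88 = -0.42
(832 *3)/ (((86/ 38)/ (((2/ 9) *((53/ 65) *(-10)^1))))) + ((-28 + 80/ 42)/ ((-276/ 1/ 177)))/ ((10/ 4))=-68942474/ 34615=-1991.69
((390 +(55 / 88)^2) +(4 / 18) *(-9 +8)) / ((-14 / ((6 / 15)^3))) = -224737 / 126000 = -1.78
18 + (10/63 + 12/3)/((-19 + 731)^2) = 287437379/15968736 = 18.00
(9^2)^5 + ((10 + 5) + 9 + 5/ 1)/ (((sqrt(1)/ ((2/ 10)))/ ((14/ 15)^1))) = 261508830481/ 75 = 3486784406.41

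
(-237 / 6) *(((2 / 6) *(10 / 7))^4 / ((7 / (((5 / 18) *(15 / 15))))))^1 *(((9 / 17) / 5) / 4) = -49375 / 23143239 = -0.00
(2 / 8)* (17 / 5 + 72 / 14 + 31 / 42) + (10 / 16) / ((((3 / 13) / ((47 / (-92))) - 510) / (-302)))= 29364161 / 10916010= 2.69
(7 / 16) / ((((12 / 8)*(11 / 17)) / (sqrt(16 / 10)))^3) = 275128*sqrt(10) / 898425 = 0.97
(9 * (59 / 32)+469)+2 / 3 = 486.26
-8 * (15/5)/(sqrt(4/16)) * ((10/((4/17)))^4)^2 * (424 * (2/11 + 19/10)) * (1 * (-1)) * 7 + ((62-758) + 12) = 138903135100762235529/44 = 3156889434108232625.66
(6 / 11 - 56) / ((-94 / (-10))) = -3050 / 517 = -5.90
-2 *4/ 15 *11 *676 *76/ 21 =-4521088/ 315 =-14352.66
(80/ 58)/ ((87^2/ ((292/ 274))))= 0.00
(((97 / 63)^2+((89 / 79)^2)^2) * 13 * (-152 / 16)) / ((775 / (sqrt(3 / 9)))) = -76014900432263 * sqrt(3) / 359428426211925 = -0.37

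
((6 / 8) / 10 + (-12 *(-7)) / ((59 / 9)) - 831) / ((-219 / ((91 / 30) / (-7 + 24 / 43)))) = -839444151 / 477215600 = -1.76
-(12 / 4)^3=-27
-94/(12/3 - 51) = 2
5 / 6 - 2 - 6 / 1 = -43 / 6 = -7.17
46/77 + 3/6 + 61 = 9563/154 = 62.10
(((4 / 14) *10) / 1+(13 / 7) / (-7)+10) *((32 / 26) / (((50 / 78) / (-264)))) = -7818624 / 1225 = -6382.55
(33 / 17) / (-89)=-33 / 1513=-0.02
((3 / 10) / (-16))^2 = 9 / 25600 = 0.00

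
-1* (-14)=14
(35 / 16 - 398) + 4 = -6269 / 16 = -391.81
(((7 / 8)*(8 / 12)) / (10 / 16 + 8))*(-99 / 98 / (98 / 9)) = -99 / 15778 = -0.01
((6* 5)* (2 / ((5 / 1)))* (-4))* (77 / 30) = -616 / 5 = -123.20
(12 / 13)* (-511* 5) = -30660 / 13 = -2358.46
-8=-8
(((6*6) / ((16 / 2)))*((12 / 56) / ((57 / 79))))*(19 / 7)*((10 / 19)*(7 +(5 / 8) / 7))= 1411335 / 104272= 13.54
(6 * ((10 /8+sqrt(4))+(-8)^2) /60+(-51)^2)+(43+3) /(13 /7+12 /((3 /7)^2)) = 147218639 /56440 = 2608.41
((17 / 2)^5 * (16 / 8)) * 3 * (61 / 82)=259833831 / 1312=198044.08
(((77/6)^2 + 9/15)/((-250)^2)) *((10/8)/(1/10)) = 29753/900000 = 0.03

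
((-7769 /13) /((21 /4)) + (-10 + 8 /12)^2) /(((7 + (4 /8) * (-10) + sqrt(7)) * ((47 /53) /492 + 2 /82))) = 380431456 /559377 -190215728 * sqrt(7) /559377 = -219.59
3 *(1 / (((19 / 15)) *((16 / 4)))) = 45 / 76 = 0.59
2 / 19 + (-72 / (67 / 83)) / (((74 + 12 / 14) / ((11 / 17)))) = -1887304 / 2834971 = -0.67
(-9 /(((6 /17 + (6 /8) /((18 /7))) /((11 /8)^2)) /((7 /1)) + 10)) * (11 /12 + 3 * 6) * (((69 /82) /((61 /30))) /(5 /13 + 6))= -395807847435 /360425532568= -1.10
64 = 64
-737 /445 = -1.66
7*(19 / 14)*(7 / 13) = 133 / 26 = 5.12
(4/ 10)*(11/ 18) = 11/ 45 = 0.24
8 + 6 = 14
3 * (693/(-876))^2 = 160083/85264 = 1.88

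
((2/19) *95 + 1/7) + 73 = 582/7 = 83.14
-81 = -81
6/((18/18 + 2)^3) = 2/9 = 0.22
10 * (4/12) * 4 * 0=0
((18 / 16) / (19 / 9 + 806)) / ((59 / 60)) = 1215 / 858214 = 0.00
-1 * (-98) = 98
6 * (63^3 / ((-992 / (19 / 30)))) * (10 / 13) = -4750893 / 6448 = -736.80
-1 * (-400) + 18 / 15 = 2006 / 5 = 401.20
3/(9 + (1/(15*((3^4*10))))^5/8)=6354664570822500000000/19063993712467500000001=0.33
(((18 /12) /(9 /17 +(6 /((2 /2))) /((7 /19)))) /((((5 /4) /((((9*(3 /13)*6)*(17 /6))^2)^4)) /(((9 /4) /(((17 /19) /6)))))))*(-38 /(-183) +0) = 89614695061111692849133806 /165948179226635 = 540016139247.45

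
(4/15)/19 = 4/285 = 0.01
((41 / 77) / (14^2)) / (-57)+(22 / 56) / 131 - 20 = -20.00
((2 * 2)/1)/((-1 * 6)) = -2/3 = -0.67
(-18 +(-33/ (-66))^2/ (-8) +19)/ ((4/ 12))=93/ 32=2.91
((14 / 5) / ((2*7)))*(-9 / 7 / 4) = -9 / 140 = -0.06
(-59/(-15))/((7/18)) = 354/35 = 10.11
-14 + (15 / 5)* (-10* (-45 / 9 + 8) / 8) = -101 / 4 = -25.25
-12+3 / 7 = -81 / 7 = -11.57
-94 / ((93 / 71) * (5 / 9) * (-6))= 3337 / 155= 21.53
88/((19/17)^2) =25432/361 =70.45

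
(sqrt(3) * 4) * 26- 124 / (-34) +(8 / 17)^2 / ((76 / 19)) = 1070 / 289 +104 * sqrt(3) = 183.84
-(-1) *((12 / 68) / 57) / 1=0.00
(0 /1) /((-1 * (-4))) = 0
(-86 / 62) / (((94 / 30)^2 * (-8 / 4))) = 9675 / 136958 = 0.07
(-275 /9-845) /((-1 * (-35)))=-1576 /63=-25.02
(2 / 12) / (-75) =-1 / 450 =-0.00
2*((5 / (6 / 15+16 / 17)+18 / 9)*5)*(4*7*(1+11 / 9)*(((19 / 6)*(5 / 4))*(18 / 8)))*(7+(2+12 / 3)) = 412659.72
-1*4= -4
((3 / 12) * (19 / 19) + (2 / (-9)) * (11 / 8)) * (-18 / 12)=1 / 12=0.08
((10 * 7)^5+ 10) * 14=23529800140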